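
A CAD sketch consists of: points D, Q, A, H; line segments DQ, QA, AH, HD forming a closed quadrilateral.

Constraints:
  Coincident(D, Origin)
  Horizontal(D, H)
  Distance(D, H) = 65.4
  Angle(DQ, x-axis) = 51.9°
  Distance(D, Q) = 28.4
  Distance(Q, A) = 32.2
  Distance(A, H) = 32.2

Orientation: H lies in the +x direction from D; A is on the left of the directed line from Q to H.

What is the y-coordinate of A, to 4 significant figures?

27.86

D is at the origin; DH is horizontal with |DH| = 65.4 and H in +x, so H = (65.4, 0). DQ runs at 51.9° with |DQ| = 28.4, so Q = (17.52, 22.35). A is determined by |QA| = 32.2 and |AH| = 32.2 together: it lies at the intersection of circle(Q, 32.2) and circle(H, 32.2). With |QH| = 52.84, the foot of the radical line on QH is 26.42 from Q and the perpendicular offset is √(32.2² − 26.42²) = 18.41. Taking the left-of-QH solution: A = (49.25, 27.86).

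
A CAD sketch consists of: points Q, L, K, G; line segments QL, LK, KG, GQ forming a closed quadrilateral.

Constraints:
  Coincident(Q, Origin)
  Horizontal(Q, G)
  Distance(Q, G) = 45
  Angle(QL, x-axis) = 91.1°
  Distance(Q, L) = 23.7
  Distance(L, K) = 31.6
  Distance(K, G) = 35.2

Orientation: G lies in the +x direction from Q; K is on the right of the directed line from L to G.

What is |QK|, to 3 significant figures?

11.9

Q is at the origin; QG is horizontal with |QG| = 45.0 and G in +x, so G = (45.0, 0). QL runs at 91.1° with |QL| = 23.7, so L = (-0.455, 23.7). K is determined by |LK| = 31.6 and |KG| = 35.2 together: it lies at the intersection of circle(L, 31.6) and circle(G, 35.2). With |LG| = 51.3, the foot of the radical line on LG is 23.3 from L and the perpendicular offset is √(31.6² − 23.3²) = 21.4. Taking the right-of-LG solution: K = (10.3, -6.01).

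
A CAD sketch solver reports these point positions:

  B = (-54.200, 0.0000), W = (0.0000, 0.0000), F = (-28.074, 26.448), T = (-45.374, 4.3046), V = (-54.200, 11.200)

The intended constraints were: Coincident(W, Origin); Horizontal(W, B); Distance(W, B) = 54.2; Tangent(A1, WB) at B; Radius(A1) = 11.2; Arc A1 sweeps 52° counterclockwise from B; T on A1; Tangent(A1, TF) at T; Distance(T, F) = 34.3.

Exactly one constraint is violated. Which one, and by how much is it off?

Distance(T, F) = 34.3 — off by 6.20.

W = (0.00, 0.00) ✓; W.y = 0.00, B.y = 0.00 ✓; |WB| = 54.20 ✓; ∠(VB, BW) = 90.00° ✓; |VB| = 11.20 ✓; bearing(V→T) − bearing(V→B) = 52.00° ✓; |VT| = 11.20 ✓; ∠(VT, TF) = 90.00° ✓; |TF| = 28.10 ✗.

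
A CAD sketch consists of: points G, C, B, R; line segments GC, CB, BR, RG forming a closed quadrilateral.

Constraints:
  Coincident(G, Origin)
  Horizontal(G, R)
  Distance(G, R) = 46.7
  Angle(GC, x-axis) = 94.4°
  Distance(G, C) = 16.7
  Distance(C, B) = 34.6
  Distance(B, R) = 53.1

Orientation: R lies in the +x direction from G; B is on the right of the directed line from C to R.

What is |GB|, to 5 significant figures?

18.192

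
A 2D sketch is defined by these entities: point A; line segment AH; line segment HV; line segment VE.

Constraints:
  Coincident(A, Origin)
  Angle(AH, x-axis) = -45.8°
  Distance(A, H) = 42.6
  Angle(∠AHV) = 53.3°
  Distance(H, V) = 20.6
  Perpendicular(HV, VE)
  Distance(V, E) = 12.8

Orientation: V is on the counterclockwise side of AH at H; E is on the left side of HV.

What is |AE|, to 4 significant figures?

21.90

∠AHV = 53.3°, so HV runs at -45.8° + (180° − 53.3°) = 80.90° from the x-axis; with |HV| = 20.6, V = H + 20.6·(cos 80.90°, sin 80.90°) = (32.96, -10.20). HV ⟂ VE; with |VE| = 12.8 on the left of HV, E = V + 12.8·(-0.9874, 0.1582) = (20.32, -8.175). Then |AE| = |E − A| = 21.90.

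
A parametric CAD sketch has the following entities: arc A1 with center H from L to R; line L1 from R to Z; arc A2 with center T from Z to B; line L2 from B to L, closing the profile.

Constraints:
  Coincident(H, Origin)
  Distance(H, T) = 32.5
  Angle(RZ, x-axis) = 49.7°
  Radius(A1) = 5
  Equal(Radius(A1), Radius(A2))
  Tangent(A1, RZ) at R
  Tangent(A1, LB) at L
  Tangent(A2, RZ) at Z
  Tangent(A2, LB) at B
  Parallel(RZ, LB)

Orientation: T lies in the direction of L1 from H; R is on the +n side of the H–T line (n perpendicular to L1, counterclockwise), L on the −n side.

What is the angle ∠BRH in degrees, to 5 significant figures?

72.897°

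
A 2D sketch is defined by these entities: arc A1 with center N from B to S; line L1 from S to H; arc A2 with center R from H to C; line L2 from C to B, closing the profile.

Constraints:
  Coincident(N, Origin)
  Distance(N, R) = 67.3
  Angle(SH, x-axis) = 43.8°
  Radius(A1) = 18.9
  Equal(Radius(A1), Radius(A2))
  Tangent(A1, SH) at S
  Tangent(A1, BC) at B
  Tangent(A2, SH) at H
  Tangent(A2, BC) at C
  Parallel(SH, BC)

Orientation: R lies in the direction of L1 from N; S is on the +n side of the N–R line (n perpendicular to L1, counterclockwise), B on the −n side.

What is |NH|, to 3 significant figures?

69.9

The slot axis is L1's direction at 43.8°, so u = (cos 43.8°, sin 43.8°) = (0.722, 0.692) and n = (−sin 43.8°, cos 43.8°) = (-0.692, 0.722). N is at the origin and R lies 67.3 along u from N, so R = 67.3·u = (48.6, 46.6). Tangency of A1 to both parallel lines with radius 18.9 puts S and B at N ± 18.9·n: S = (-13.1, 13.6), B = (13.1, -13.6). Equal radii place H and C the same way about R: H = R + 18.9·n = (35.5, 60.2), C = R − 18.9·n = (61.7, 32.9). Then |NH| = |H − N| = 69.9.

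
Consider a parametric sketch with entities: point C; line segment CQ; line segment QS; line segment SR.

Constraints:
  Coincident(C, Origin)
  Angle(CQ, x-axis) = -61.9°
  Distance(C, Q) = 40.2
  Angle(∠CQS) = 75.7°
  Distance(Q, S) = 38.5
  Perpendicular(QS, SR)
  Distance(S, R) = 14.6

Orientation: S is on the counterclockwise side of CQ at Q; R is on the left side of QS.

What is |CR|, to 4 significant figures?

37.54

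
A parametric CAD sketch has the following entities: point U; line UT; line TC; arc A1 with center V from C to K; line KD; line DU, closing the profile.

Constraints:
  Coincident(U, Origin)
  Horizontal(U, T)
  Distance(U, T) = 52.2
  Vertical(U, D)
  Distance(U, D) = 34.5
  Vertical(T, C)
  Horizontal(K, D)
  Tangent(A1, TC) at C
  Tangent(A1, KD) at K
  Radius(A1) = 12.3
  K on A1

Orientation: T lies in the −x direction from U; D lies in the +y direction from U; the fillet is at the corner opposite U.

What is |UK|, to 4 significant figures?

52.75

U is at the origin; U and T share the same y with |UT| = 52.2 and T on the −x side, so T = (-52.20, 0.000). U and D share the same x with |UD| = 34.5 and D on the +y side, so D = (0.000, 34.50). The virtual corner opposite U is at (-52.20, 34.50). Since A1 is tangent to TC there, VC ⟂ TC and since A1 is tangent to KD there, VK ⟂ KD, with radius 12.3, so the center V sits 12.3 in from both sides at V = (-39.90, 22.20). That places the tangent points at C = (-52.20, 22.20) on TC and K = (-39.90, 34.50) on KD. Then |UK| = |K − U| = 52.75.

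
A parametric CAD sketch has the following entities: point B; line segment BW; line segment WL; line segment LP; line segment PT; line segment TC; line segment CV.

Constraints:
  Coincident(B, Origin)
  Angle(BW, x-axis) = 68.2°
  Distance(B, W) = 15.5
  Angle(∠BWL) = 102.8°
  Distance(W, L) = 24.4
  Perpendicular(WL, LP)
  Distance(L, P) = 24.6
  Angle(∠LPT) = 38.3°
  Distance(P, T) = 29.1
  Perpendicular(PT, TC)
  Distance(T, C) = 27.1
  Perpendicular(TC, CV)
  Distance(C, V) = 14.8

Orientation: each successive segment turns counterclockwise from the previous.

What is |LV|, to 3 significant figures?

12.9

B is at the origin; BW runs at 68.2° with length 15.5, so W = (5.76, 14.4). ∠BWL = 102.8° gives WL at 145° from the x-axis; with |WL| = 24.4, L = (-14.3, 28.2). WL ⟂ LP, so LP runs at -125°; with |LP| = 24.6, P = (-28.3, 8.00). ∠LPT = 38.3° gives PT at 17.1° from the x-axis; with |PT| = 29.1, T = (-0.484, 16.6). PT is perpendicular to TC, so TC runs at 107°; with |TC| = 27.1, C = (-8.45, 42.5). TC ⟂ CV, so CV runs at -163°; with |CV| = 14.8, V = (-22.6, 38.1). Then |LV| = |V − L| = 12.9.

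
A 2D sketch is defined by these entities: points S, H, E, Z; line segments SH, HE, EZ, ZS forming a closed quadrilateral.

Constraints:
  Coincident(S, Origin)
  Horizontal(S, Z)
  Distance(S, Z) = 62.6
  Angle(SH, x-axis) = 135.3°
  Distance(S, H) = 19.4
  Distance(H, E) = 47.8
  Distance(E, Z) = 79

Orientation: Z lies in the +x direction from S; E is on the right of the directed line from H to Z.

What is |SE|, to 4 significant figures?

35.00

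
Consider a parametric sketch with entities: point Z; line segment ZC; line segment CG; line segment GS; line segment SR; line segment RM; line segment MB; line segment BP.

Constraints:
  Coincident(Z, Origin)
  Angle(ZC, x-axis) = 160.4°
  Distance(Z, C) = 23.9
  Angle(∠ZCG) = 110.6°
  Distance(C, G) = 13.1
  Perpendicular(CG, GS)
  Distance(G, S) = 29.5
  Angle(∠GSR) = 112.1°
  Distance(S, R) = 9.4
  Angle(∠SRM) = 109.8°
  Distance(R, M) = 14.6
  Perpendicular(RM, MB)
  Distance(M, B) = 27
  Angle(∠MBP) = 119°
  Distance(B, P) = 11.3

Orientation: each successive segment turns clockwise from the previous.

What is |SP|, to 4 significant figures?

24.92

Z is at the origin; ZC runs at 160.4° with length 23.9, so C = (-22.52, 8.017). ∠ZCG = 110.6° gives CG at 91.00° from the x-axis; with |CG| = 13.1, G = (-22.74, 21.12). CG ⟂ GS, so GS runs at 1.000°; with |GS| = 29.5, S = (6.752, 21.63). ∠GSR = 112.1° gives SR at -66.90° from the x-axis; with |SR| = 9.4, R = (10.44, 12.98). ∠SRM = 109.8° gives RM at -137.1° from the x-axis; with |RM| = 14.6, M = (-0.2555, 3.045). RM ⟂ MB, so MB runs at 132.9°; with |MB| = 27.0, B = (-18.63, 22.82). ∠MBP = 119.0° gives BP at 71.90° from the x-axis; with |BP| = 11.3, P = (-15.12, 33.56). Then |SP| = |P − S| = 24.92.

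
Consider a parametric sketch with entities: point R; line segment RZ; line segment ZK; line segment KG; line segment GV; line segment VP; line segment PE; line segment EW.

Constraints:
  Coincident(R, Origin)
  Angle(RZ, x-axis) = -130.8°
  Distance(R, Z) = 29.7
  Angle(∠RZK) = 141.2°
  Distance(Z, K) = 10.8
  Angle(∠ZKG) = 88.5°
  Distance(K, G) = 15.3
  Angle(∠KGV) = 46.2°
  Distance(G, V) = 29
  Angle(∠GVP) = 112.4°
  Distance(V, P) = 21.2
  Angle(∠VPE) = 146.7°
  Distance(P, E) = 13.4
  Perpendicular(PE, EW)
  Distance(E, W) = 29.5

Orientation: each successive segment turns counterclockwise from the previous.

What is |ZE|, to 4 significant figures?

33.64

∠GVP = 112.4° gives VP at -159.1° from the x-axis; with |VP| = 21.2, P = (-44.18, -19.87). ∠VPE = 146.7° gives PE at -125.8° from the x-axis; with |PE| = 13.4, E = (-52.02, -30.74). Then |ZE| = |E − Z| = 33.64.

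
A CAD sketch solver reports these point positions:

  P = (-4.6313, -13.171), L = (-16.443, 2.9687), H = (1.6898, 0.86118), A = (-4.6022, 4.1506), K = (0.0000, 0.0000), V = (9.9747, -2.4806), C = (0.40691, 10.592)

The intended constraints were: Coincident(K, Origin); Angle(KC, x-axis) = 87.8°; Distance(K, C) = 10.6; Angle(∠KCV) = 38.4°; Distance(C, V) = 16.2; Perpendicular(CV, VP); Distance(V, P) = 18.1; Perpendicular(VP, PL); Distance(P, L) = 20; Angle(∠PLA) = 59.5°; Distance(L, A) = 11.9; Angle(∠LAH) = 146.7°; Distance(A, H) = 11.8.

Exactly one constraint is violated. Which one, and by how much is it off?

Distance(A, H) = 11.8 — off by 4.70.

K = (0.00, 0.00) ✓; KC at 87.80° ✓; |KC| = 10.60 ✓; ∠KCV = 38.40° ✓; |CV| = 16.20 ✓; ∠(CV, VP) = 90.00° ✓; |VP| = 18.10 ✓; ∠(VP, PL) = 90.00° ✓; |PL| = 20.00 ✓; ∠PLA = 59.50° ✓; |LA| = 11.90 ✓; ∠LAH = 146.7° ✓; |AH| = 7.100 ✗.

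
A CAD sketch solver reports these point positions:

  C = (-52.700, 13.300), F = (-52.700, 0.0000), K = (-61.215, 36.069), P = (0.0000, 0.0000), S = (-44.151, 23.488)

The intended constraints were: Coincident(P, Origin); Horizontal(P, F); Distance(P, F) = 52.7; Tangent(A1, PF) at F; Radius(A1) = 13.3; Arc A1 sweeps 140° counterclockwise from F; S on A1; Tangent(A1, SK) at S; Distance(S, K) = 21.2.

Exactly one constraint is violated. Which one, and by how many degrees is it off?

Tangent(A1, SK) at S — off by 3.60°.

P = (0.00, 0.00) ✓; P.y = 0.00, F.y = 0.00 ✓; |PF| = 52.70 ✓; ∠(CF, FP) = 90.00° ✓; |CF| = 13.30 ✓; bearing(C→S) − bearing(C→F) = 140.0° ✓; |CS| = 13.30 ✓; ∠(CS, SK) = 86.40° ✗; |SK| = 21.20 ✓.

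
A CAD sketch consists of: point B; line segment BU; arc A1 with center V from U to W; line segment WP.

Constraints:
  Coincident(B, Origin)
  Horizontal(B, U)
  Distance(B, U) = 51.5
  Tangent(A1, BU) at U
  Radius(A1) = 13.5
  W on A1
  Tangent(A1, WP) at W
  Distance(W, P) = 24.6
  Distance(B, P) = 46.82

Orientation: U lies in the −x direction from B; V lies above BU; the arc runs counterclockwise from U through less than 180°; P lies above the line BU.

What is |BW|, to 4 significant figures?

39.74

Checks: |VW| = 13.50 ✓; ∠(VW, WP) = 90.00° ✓; |WP| = 24.60 ✓; |BP| = 46.82 ✓.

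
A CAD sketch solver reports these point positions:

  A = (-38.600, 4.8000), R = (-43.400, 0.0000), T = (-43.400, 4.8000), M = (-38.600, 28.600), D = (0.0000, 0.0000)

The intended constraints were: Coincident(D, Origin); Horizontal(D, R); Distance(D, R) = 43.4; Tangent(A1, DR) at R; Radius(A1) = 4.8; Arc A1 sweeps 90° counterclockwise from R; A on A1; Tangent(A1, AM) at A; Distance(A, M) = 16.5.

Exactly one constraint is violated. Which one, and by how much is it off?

Distance(A, M) = 16.5 — off by 7.30.

D = (0.00, 0.00) ✓; D.y = 0.00, R.y = 0.00 ✓; |DR| = 43.40 ✓; ∠(TR, RD) = 90.00° ✓; |TR| = 4.800 ✓; bearing(T→A) − bearing(T→R) = 90.00° ✓; |TA| = 4.800 ✓; ∠(TA, AM) = 90.00° ✓; |AM| = 23.80 ✗.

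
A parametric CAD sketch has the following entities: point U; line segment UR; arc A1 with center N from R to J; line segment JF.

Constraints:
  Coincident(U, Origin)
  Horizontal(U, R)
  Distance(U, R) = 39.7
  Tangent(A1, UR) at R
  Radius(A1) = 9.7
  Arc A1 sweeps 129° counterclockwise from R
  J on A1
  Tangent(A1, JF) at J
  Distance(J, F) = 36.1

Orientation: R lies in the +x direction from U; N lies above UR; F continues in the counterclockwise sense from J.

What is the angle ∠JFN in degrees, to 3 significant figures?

15.0°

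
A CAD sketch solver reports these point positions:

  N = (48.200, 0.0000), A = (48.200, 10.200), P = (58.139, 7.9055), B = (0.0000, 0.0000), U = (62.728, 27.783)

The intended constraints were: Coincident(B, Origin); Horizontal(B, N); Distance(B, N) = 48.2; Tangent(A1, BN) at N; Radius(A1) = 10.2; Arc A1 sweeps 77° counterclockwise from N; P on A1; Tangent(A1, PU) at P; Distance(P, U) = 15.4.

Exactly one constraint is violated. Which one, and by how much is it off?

Distance(P, U) = 15.4 — off by 5.00.

B = (0.00, 0.00) ✓; B.y = 0.00, N.y = 0.00 ✓; |BN| = 48.20 ✓; ∠(AN, NB) = 90.00° ✓; |AN| = 10.20 ✓; bearing(A→P) − bearing(A→N) = 77.00° ✓; |AP| = 10.20 ✓; ∠(AP, PU) = 90.00° ✓; |PU| = 20.40 ✗.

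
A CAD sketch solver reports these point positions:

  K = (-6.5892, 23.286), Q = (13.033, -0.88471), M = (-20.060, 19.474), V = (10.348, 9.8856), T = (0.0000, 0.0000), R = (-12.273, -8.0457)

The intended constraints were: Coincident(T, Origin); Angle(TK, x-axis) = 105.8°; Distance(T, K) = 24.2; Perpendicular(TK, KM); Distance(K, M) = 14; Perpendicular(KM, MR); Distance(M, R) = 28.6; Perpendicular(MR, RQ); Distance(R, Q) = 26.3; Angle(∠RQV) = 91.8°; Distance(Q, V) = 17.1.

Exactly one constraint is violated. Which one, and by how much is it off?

Distance(Q, V) = 17.1 — off by 6.00.

T = (0.00, 0.00) ✓; TK at 105.8° ✓; |TK| = 24.20 ✓; ∠(TK, KM) = 90.00° ✓; |KM| = 14.00 ✓; ∠(KM, MR) = 90.00° ✓; |MR| = 28.60 ✓; ∠(MR, RQ) = 90.00° ✓; |RQ| = 26.30 ✓; ∠RQV = 91.80° ✓; |QV| = 11.10 ✗.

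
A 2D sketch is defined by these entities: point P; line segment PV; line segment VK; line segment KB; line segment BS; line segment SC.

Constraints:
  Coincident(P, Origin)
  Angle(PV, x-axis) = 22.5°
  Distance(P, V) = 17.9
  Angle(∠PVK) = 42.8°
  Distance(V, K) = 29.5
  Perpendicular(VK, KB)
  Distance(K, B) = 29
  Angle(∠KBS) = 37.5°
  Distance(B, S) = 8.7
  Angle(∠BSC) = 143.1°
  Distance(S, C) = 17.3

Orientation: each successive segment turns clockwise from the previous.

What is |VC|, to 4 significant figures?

24.50

P is at the origin; PV runs at 22.5° with length 17.9, so V = (16.54, 6.850). ∠PVK = 42.8° gives VK at -114.7° from the x-axis; with |VK| = 29.5, K = (4.210, -19.95). VK ⟂ KB, so KB runs at 155.3°; with |KB| = 29.0, B = (-22.14, -7.833). ∠KBS = 37.5° gives BS at 12.80° from the x-axis; with |BS| = 8.7, S = (-13.65, -5.905). ∠BSC = 143.1° gives SC at -24.10° from the x-axis; with |SC| = 17.3, C = (2.139, -12.97). Then |VC| = |C − V| = 24.50.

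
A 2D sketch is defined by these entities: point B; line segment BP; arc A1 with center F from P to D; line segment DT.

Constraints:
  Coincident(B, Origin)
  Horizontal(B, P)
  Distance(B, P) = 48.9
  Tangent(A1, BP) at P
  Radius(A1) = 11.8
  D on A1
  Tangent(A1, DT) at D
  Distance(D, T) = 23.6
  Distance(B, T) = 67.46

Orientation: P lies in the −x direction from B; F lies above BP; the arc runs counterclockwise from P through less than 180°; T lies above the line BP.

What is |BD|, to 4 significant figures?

44.88

Checks: |BP| = 48.90 ✓; ∠(FP, PB) = 90.00° ✓; |FD| = 11.80 ✓; ∠(FD, DT) = 90.00° ✓; |DT| = 23.60 ✓; |BT| = 67.46 ✓.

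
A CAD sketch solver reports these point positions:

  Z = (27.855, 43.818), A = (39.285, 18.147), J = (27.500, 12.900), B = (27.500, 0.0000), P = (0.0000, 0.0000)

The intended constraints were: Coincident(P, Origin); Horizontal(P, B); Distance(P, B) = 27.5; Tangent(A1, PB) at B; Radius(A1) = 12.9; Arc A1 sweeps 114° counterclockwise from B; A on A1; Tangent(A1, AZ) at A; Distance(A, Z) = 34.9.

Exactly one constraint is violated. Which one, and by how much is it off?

Distance(A, Z) = 34.9 — off by 6.80.

P = (0.00, 0.00) ✓; P.y = 0.00, B.y = 0.00 ✓; |PB| = 27.50 ✓; ∠(JB, BP) = 90.00° ✓; |JB| = 12.90 ✓; bearing(J→A) − bearing(J→B) = 114.0° ✓; |JA| = 12.90 ✓; ∠(JA, AZ) = 90.00° ✓; |AZ| = 28.10 ✗.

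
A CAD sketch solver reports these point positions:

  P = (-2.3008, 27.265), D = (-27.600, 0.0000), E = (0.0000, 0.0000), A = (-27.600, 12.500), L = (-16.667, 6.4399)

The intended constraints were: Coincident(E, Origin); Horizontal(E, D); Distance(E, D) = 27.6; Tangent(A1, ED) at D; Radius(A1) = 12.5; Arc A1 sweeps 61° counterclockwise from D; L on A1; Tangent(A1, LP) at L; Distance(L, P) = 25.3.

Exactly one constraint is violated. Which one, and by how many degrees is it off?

Tangent(A1, LP) at L — off by 5.60°.

E = (0.00, 0.00) ✓; E.y = 0.00, D.y = 0.00 ✓; |ED| = 27.60 ✓; ∠(AD, DE) = 90.00° ✓; |AD| = 12.50 ✓; bearing(A→L) − bearing(A→D) = 61.00° ✓; |AL| = 12.50 ✓; ∠(AL, LP) = 95.60° ✗; |LP| = 25.30 ✓.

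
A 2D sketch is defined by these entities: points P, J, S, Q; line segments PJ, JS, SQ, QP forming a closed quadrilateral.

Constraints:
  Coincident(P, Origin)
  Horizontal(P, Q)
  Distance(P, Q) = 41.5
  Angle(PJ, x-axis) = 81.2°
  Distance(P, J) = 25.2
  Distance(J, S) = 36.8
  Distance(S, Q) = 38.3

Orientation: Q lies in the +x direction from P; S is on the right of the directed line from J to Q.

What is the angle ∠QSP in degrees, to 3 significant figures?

95.1°

P is at the origin; PQ is horizontal with |PQ| = 41.5 and Q in +x, so Q = (41.5, 0). PJ runs at 81.2° with |PJ| = 25.2, so J = (3.86, 24.9). S is determined by |JS| = 36.8 and |SQ| = 38.3 together: it lies at the intersection of circle(J, 36.8) and circle(Q, 38.3). With |JQ| = 45.1, the foot of the radical line on JQ is 21.3 from J and the perpendicular offset is √(36.8² − 21.3²) = 30.0. Taking the right-of-JQ solution: S = (5.09, -11.9).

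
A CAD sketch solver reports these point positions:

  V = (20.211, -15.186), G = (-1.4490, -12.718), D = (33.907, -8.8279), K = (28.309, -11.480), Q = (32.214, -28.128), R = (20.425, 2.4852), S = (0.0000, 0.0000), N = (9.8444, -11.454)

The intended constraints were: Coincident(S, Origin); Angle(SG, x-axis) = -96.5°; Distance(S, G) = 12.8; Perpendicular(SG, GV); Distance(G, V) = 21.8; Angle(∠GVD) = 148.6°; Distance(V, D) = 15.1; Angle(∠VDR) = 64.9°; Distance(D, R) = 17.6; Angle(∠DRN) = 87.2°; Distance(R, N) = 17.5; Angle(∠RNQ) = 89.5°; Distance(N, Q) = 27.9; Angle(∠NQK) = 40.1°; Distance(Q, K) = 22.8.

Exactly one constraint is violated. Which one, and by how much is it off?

Distance(Q, K) = 22.8 — off by 5.70.

S = (0.00, 0.00) ✓; SG at -96.50° ✓; |SG| = 12.80 ✓; ∠(SG, GV) = 90.00° ✓; |GV| = 21.80 ✓; ∠GVD = 148.6° ✓; |VD| = 15.10 ✓; ∠VDR = 64.90° ✓; |DR| = 17.60 ✓; ∠DRN = 87.20° ✓; |RN| = 17.50 ✓; ∠RNQ = 89.50° ✓; |NQ| = 27.90 ✓; ∠NQK = 40.10° ✓; |QK| = 17.10 ✗.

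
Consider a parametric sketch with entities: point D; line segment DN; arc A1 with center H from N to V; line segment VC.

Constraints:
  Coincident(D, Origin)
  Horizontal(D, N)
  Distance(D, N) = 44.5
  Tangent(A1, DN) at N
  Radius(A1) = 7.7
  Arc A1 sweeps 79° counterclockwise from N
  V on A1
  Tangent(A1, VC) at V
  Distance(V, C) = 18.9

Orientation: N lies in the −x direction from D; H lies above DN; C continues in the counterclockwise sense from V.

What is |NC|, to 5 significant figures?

27.182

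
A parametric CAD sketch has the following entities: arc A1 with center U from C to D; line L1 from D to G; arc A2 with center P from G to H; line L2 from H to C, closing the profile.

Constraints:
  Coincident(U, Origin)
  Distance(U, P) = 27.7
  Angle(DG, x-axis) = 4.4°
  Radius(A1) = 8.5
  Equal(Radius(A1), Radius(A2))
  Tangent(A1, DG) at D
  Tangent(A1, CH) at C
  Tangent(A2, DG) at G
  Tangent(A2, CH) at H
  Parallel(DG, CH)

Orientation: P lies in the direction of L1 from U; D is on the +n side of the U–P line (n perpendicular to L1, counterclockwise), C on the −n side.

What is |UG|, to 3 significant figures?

29.0

Tangency of A1 to both parallel lines with radius 8.5 puts D and C at U ± 8.5·n: D = (-0.652, 8.47), C = (0.652, -8.47). Equal radii place G and H the same way about P: G = P + 8.5·n = (27.0, 10.6), H = P − 8.5·n = (28.3, -6.35). Then |UG| = |G − U| = 29.0.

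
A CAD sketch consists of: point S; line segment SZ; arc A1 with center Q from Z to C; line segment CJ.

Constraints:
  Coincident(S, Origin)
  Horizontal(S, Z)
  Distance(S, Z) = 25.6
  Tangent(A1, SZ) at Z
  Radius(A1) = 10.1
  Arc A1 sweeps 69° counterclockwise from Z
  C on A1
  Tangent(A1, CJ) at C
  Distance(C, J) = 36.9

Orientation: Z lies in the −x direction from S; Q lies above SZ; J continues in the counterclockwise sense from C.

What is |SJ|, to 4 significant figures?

41.04

S is at the origin; S and Z share the same y with |SZ| = 25.6 and Z on the −x side, so Z = (-25.60, 0.000). A1 meets SZ tangentially, so QZ is at right angles to SZ, so Q = Z + (0, 10.1) = (-25.60, 10.10). On A1, Z sits at bearing -90° from Q; a 69° counterclockwise sweep puts C at bearing -21°, so C = Q + 10.1·(cos -21°, sin -21°) = (-16.17, 6.480). The tangent condition forces QC to be normal to CJ, so CJ runs along (−sin -21°, cos -21°); with |CJ| = 36.9, J = (-2.947, 40.93). Then |SJ| = |J − S| = 41.04.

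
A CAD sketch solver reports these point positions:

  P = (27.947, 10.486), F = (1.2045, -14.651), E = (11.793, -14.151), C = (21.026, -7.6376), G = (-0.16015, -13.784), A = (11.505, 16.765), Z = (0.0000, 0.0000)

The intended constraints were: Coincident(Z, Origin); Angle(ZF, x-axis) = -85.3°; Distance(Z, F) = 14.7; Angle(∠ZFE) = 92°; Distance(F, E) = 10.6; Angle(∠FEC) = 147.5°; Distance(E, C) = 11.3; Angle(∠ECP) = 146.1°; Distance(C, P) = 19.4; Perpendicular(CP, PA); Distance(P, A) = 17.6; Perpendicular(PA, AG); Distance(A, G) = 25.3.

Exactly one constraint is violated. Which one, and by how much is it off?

Distance(A, G) = 25.3 — off by 7.40.

Z = (0.00, 0.00) ✓; ZF at -85.30° ✓; |ZF| = 14.70 ✓; ∠ZFE = 92.00° ✓; |FE| = 10.60 ✓; ∠FEC = 147.5° ✓; |EC| = 11.30 ✓; ∠ECP = 146.1° ✓; |CP| = 19.40 ✓; ∠(CP, PA) = 90.00° ✓; |PA| = 17.60 ✓; ∠(PA, AG) = 90.00° ✓; |AG| = 32.70 ✗.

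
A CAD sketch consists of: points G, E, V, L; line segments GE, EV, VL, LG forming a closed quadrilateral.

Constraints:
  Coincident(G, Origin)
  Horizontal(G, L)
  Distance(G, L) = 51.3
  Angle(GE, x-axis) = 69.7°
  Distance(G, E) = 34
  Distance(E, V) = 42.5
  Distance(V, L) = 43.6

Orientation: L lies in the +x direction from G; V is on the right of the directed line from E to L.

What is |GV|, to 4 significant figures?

13.84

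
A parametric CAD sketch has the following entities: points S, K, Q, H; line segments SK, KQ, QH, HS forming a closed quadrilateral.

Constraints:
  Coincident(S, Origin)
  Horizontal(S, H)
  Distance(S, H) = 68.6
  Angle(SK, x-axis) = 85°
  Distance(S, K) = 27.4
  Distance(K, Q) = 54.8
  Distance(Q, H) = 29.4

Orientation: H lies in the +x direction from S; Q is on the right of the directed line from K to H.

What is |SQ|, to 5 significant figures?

42.892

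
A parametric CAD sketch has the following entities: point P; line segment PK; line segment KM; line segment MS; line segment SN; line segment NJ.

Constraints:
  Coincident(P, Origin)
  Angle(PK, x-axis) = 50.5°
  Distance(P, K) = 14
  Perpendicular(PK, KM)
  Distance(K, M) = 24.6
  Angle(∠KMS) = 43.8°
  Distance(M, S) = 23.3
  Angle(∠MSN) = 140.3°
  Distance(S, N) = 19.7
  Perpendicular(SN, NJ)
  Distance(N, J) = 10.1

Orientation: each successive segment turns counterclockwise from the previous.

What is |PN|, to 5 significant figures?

12.382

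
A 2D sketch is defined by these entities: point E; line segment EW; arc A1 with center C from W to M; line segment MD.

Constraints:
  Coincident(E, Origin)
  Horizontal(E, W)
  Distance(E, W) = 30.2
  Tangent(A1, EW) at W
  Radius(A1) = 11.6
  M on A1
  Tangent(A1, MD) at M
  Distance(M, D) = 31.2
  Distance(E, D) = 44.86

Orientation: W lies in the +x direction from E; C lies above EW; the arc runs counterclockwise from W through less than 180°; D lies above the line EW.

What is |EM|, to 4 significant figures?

43.20

Checks: |EW| = 30.20 ✓; |CM| = 11.60 ✓; ∠(CM, MD) = 90.00° ✓; |MD| = 31.20 ✓; |ED| = 44.86 ✓.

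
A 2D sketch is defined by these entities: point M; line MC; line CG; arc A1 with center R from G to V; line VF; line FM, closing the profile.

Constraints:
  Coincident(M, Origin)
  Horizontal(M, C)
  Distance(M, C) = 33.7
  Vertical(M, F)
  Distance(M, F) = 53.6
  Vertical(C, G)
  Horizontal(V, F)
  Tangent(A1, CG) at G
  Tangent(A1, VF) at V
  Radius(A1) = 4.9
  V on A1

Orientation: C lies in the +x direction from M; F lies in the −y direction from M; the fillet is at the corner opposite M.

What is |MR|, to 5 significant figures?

56.579

M is at the origin; MC is horizontal with |MC| = 33.7 and C on the +x side, so C = (33.700, 0.0000). M and F share the same x with |MF| = 53.6 and F on the −y side, so F = (0.0000, -53.600). The virtual corner opposite M is at (33.700, -53.600). A1 meets CG tangentially, so RG is at right angles to CG and A1 meets VF tangentially, so RV is at right angles to VF, with radius 4.9, so the center R sits 4.9 in from both sides at R = (28.800, -48.700). Then |MR| = |R − M| = 56.579.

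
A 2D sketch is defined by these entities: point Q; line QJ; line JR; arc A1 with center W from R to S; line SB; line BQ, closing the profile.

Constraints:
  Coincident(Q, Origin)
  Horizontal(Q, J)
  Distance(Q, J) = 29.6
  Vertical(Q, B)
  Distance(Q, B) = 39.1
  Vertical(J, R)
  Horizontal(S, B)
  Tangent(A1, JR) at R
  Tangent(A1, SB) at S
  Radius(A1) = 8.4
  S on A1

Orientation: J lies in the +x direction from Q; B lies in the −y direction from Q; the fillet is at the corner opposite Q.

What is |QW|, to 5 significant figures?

37.309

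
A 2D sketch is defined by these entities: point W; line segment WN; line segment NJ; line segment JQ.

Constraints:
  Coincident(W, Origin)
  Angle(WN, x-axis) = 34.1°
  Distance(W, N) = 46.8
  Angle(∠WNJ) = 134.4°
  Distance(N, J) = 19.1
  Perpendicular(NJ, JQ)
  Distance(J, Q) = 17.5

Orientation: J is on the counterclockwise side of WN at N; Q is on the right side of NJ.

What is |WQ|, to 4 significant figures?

72.68

W is at the origin; WN runs at 34.1° with length 46.8, so N = 46.8·(cos 34.1°, sin 34.1°) = (38.75, 26.24). ∠WNJ = 134.4°, so NJ runs at 34.1° + (180° − 134.4°) = 79.70° from the x-axis; with |NJ| = 19.1, J = N + 19.1·(cos 79.70°, sin 79.70°) = (42.17, 45.03). The perpendicularity gives JQ at right angles to NJ; with |JQ| = 17.5 on the right of NJ, Q = J + 17.5·(0.9839, -0.1788) = (59.39, 41.90). Then |WQ| = |Q − W| = 72.68.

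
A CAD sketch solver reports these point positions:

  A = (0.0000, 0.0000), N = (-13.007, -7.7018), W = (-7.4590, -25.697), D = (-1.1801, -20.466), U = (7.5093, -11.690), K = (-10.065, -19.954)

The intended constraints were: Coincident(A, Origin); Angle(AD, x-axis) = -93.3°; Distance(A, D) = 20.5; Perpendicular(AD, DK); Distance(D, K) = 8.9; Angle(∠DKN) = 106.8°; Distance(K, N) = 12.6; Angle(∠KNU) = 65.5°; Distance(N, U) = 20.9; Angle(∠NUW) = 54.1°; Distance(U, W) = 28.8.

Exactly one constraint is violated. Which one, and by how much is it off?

Distance(U, W) = 28.8 — off by 8.30.

A = (0.00, 0.00) ✓; AD at -93.30° ✓; |AD| = 20.50 ✓; ∠(AD, DK) = 90.00° ✓; |DK| = 8.900 ✓; ∠DKN = 106.8° ✓; |KN| = 12.60 ✓; ∠KNU = 65.50° ✓; |NU| = 20.90 ✓; ∠NUW = 54.10° ✓; |UW| = 20.50 ✗.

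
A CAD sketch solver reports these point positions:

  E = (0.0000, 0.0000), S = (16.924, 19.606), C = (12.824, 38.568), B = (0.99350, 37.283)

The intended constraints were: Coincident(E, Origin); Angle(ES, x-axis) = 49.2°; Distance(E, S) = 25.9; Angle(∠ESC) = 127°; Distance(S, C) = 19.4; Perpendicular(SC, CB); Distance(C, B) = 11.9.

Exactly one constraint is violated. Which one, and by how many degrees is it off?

Perpendicular(SC, CB) — off by 6.00°.

E = (0.00, 0.00) ✓; ES at 49.20° ✓; |ES| = 25.90 ✓; ∠ESC = 127.0° ✓; |SC| = 19.40 ✓; ∠(SC, CB) = 84.00° ✗; |CB| = 11.90 ✓.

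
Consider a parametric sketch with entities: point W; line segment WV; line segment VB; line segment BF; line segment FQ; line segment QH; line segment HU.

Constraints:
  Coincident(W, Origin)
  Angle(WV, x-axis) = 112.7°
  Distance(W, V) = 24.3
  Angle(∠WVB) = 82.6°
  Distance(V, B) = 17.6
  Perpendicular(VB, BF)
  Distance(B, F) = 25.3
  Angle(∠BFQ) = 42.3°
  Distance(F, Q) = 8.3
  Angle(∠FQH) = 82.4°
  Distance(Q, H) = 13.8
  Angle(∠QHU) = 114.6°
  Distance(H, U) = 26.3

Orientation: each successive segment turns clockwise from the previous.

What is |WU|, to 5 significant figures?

42.849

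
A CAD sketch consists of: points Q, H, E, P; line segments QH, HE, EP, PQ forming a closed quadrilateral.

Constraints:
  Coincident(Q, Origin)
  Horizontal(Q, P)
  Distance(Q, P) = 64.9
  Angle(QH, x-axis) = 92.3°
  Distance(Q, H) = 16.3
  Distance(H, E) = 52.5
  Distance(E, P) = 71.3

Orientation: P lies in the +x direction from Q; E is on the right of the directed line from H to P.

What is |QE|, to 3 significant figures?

36.2

Q is at the origin; Q and P share the same y with |QP| = 64.9 and P in +x, so P = (64.9, 0). QH runs at 92.3° with |QH| = 16.3, so H = (-0.654, 16.3). E is determined by |HE| = 52.5 and |EP| = 71.3 together: it lies at the intersection of circle(H, 52.5) and circle(P, 71.3). With |HP| = 67.5, the foot of the radical line on HP is 16.5 from H and the perpendicular offset is √(52.5² − 16.5²) = 49.8. Taking the right-of-HP solution: E = (3.39, -36.1).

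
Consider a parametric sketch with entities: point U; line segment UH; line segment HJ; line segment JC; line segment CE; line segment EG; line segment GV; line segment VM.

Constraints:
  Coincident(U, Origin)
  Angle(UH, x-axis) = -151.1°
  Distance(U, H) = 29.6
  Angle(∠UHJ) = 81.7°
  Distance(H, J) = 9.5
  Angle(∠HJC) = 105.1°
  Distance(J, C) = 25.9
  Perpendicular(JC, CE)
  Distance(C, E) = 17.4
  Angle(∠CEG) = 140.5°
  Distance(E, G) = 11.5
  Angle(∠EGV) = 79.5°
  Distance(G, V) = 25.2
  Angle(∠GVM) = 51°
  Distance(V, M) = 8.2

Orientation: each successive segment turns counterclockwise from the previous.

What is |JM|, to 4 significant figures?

12.60

U is at the origin; UH runs at -151.1° with length 29.6, so H = (-25.91, -14.31). ∠UHJ = 81.7° gives HJ at -52.80° from the x-axis; with |HJ| = 9.5, J = (-20.17, -21.87). ∠HJC = 105.1° gives JC at 22.10° from the x-axis; with |JC| = 25.9, C = (3.827, -12.13). The perpendicularity gives CE at right angles to JC, so CE runs at 112.1°; with |CE| = 17.4, E = (-2.719, 3.994). ∠CEG = 140.5° gives EG at 151.6° from the x-axis; with |EG| = 11.5, G = (-12.84, 9.463). ∠EGV = 79.5° gives GV at -107.9° from the x-axis; with |GV| = 25.2, V = (-20.58, -14.52). ∠GVM = 51.0° gives VM at 21.10° from the x-axis; with |VM| = 8.2, M = (-12.93, -11.56). Then |JM| = |M − J| = 12.60.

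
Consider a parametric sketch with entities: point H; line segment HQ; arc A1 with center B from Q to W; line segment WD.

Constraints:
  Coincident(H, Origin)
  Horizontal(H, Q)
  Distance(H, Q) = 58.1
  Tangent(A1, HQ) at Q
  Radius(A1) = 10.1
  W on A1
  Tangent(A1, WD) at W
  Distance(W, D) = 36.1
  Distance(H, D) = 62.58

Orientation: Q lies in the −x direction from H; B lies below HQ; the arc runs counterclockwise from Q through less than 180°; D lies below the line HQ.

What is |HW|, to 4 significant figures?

68.04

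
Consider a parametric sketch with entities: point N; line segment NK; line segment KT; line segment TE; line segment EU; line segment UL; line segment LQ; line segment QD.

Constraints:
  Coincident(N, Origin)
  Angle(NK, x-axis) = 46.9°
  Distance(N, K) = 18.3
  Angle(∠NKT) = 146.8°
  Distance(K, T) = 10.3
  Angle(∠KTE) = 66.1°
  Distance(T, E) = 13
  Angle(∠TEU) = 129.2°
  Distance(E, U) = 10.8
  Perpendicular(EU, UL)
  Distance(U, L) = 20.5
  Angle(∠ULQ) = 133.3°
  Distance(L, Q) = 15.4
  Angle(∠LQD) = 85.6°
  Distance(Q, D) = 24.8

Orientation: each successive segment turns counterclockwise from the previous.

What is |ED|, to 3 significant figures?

19.8

∠ULQ = 133.3° gives LQ at 21.5° from the x-axis; with |LQ| = 15.4, Q = (29.9, 7.51). ∠LQD = 85.6° gives QD at 116° from the x-axis; with |QD| = 24.8, D = (19.1, 29.8). Then |ED| = |D − E| = 19.8.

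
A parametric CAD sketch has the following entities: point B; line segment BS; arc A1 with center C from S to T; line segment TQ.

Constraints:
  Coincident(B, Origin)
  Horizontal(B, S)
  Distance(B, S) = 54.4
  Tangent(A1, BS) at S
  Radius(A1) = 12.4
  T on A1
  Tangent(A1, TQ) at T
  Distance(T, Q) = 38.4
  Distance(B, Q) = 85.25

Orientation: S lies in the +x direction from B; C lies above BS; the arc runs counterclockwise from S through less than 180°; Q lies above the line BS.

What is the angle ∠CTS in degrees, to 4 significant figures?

46.69°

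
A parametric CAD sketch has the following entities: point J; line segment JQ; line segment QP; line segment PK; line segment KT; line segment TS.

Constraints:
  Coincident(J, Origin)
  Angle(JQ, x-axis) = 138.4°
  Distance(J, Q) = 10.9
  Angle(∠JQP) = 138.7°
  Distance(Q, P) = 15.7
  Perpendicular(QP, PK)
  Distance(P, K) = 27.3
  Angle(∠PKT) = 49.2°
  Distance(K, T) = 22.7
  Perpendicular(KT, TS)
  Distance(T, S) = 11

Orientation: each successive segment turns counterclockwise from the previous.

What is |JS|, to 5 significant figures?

14.224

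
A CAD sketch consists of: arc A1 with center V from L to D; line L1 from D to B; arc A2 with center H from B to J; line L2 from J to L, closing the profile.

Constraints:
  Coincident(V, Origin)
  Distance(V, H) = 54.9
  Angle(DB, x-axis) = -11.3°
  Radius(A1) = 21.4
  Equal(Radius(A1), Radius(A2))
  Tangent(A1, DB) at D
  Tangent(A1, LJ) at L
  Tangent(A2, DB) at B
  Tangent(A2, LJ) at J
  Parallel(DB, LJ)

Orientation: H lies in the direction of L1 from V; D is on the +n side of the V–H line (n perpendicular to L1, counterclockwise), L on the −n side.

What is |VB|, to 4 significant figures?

58.92

The slot axis is L1's direction at -11.3°, so u = (cos -11.3°, sin -11.3°) = (0.9806, -0.1959) and n = (−sin -11.3°, cos -11.3°) = (0.1959, 0.9806). V is at the origin and H lies 54.9 along u from V, so H = 54.9·u = (53.84, -10.76). Tangency of A1 to both parallel lines with radius 21.4 puts D and L at V ± 21.4·n: D = (4.193, 20.99), L = (-4.193, -20.99). Equal radii place B and J the same way about H: B = H + 21.4·n = (58.03, 10.23), J = H − 21.4·n = (49.64, -31.74). Then |VB| = |B − V| = 58.92.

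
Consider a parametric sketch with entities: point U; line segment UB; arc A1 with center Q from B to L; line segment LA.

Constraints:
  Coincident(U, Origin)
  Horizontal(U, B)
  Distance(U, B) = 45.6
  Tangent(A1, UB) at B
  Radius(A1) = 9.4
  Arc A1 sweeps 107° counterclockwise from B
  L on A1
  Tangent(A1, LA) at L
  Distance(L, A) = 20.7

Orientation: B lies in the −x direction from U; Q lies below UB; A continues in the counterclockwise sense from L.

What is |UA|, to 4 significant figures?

58.11

U is at the origin; U and B share the same y with |UB| = 45.6 and B on the −x side, so B = (-45.60, 0.000). A1 meets UB tangentially, so QB is at right angles to UB, so Q = B + (0, -9.4) = (-45.60, -9.400). On A1, B sits at bearing 90° from Q; a 107° counterclockwise sweep puts L at bearing 197°, so L = Q + 9.4·(cos 197°, sin 197°) = (-54.59, -12.15). The tangent condition forces QL to be normal to LA, so LA runs along (−sin 197°, cos 197°); with |LA| = 20.7, A = (-48.54, -31.94). Then |UA| = |A − U| = 58.11.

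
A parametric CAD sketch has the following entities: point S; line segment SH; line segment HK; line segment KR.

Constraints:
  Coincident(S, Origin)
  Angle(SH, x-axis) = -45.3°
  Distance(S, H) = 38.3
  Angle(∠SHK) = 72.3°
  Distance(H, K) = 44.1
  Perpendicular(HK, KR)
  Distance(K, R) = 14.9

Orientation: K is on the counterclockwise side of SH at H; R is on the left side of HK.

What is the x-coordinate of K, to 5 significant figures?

47.371

S is at the origin; SH runs at -45.3° with length 38.3, so H = 38.3·(cos -45.3°, sin -45.3°) = (26.940, -27.224). ∠SHK = 72.3°, so HK runs at -45.3° + (180° − 72.3°) = 62.400° from the x-axis; with |HK| = 44.1, K = H + 44.1·(cos 62.400°, sin 62.400°) = (47.371, 11.858). So K.x = 47.371.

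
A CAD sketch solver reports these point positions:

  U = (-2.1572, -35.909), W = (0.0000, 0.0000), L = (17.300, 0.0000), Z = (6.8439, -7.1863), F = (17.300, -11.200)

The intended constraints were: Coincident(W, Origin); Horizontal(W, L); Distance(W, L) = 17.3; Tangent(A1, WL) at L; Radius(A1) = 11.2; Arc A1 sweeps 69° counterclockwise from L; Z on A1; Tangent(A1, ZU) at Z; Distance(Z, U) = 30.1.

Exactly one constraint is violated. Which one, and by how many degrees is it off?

Tangent(A1, ZU) at Z — off by 3.60°.

W = (0.00, 0.00) ✓; W.y = 0.00, L.y = 0.00 ✓; |WL| = 17.30 ✓; ∠(FL, LW) = 90.00° ✓; |FL| = 11.20 ✓; bearing(F→Z) − bearing(F→L) = 69.00° ✓; |FZ| = 11.20 ✓; ∠(FZ, ZU) = 86.40° ✗; |ZU| = 30.10 ✓.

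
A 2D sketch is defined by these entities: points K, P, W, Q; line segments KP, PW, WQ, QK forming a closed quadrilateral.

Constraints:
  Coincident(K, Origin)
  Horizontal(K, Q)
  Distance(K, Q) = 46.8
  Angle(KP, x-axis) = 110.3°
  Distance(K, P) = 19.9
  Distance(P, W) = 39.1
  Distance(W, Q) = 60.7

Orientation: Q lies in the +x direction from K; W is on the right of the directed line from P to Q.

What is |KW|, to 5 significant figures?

22.795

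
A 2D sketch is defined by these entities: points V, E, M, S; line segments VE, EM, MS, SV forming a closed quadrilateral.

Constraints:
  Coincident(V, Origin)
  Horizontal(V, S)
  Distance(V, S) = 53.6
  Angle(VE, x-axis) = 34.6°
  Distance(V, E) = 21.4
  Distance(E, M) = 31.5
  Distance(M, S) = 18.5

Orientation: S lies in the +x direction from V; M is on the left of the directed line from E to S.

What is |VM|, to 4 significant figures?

51.76

Checks: |EM| = 31.50 ✓; |MS| = 18.50 ✓.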